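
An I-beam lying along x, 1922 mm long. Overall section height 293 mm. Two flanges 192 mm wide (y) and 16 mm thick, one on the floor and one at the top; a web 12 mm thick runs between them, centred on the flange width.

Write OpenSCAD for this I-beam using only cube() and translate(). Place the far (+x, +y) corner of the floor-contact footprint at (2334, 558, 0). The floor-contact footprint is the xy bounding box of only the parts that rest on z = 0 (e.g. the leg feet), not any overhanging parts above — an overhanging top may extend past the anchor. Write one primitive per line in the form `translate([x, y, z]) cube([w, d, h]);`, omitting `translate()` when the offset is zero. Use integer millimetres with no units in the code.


translate([412, 366, 0]) cube([1922, 192, 16]);
translate([412, 456, 16]) cube([1922, 12, 261]);
translate([412, 366, 277]) cube([1922, 192, 16]);


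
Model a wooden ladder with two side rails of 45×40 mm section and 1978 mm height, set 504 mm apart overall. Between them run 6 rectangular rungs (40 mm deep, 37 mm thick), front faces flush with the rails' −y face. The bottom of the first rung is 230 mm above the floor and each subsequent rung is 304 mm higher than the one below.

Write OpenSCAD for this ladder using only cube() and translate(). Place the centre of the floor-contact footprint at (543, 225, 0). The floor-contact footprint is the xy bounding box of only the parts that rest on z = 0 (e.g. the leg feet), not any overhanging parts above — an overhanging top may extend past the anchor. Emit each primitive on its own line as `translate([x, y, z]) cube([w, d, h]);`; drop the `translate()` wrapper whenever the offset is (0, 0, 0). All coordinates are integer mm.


translate([291, 205, 0]) cube([45, 40, 1978]);
translate([750, 205, 0]) cube([45, 40, 1978]);
translate([336, 205, 230]) cube([414, 40, 37]);
translate([336, 205, 534]) cube([414, 40, 37]);
translate([336, 205, 838]) cube([414, 40, 37]);
translate([336, 205, 1142]) cube([414, 40, 37]);
translate([336, 205, 1446]) cube([414, 40, 37]);
translate([336, 205, 1750]) cube([414, 40, 37]);


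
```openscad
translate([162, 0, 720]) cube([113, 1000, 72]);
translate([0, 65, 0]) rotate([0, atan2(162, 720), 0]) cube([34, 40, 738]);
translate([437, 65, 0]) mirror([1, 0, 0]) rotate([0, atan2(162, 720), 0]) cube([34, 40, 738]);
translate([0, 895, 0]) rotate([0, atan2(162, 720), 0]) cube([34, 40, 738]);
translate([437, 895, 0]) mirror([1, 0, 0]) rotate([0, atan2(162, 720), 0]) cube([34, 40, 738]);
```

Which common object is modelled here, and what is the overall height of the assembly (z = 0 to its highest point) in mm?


A sawhorse. The overall height is 792 mm.

A beam across two mirrored pairs of raked legs — a sawhorse. The beam's underside is at z = 720 (matching the legs' vertical rise in atan2(162, 720)) and the beam is 72 mm tall, so its top is at 720 + 72 = 792 mm. The raked legs top out at the beam's underside, so that is the highest point.


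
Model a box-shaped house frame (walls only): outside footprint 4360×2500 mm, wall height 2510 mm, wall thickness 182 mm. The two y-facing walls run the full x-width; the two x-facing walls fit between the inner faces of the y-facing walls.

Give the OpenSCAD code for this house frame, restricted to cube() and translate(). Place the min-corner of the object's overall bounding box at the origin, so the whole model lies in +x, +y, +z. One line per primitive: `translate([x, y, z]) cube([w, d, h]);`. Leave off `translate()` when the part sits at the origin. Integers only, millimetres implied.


cube([4360, 182, 2510]);
translate([0, 2318, 0]) cube([4360, 182, 2510]);
translate([0, 182, 0]) cube([182, 2136, 2510]);
translate([4178, 182, 0]) cube([182, 2136, 2510]);


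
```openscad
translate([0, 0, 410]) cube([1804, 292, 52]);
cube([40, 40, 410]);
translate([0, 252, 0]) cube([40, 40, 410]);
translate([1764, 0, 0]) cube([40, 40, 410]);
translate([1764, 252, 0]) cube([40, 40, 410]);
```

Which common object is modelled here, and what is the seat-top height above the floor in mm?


A bench. The seat-top height is 462 mm.

A long slab on four corner posts — a bench. The slab sits at z = 410 with thickness 52, so the top is 410 + 52 = 462 mm.


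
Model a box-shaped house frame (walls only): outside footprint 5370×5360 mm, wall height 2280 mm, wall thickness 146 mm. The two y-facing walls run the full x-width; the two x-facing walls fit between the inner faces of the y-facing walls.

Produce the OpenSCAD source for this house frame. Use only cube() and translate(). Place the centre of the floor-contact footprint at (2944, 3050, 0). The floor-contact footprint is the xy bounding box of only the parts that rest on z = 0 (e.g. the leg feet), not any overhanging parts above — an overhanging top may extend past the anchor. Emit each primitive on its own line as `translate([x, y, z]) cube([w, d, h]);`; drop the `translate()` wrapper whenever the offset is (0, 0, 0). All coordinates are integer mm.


translate([259, 370, 0]) cube([5370, 146, 2280]);
translate([259, 5584, 0]) cube([5370, 146, 2280]);
translate([259, 516, 0]) cube([146, 5068, 2280]);
translate([5483, 516, 0]) cube([146, 5068, 2280]);


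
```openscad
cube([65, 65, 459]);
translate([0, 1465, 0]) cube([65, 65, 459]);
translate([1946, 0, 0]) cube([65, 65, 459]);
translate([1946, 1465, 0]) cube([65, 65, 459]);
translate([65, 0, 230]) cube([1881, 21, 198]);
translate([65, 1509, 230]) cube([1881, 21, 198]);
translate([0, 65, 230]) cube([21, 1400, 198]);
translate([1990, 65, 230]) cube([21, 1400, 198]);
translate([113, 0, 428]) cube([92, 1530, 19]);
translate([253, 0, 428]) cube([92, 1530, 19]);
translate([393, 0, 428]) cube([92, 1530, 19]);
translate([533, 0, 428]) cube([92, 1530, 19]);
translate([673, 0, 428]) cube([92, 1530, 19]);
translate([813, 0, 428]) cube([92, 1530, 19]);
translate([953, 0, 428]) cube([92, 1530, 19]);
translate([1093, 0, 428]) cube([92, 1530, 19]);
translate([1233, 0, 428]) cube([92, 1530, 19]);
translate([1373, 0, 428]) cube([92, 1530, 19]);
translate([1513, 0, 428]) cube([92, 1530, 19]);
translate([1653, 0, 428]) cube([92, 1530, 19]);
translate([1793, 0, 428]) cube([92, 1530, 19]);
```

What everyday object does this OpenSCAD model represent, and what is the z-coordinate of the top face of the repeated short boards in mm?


A bed frame. The slat-top height is 447 mm.

Four posts, four rails, and a row of slats — a bed frame. Slats sit on the rails at z = 230 + 198 = 428; with slat thickness 19, the top is 447 mm.


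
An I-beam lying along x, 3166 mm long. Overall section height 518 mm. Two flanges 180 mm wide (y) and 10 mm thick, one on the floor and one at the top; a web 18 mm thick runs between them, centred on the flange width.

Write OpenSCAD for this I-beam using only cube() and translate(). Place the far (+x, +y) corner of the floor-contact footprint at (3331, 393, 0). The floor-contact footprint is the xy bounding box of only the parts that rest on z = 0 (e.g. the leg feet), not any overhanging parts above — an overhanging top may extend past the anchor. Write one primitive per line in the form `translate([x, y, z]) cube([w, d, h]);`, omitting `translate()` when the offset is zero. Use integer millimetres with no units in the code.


translate([165, 213, 0]) cube([3166, 180, 10]);
translate([165, 294, 10]) cube([3166, 18, 498]);
translate([165, 213, 508]) cube([3166, 180, 10]);


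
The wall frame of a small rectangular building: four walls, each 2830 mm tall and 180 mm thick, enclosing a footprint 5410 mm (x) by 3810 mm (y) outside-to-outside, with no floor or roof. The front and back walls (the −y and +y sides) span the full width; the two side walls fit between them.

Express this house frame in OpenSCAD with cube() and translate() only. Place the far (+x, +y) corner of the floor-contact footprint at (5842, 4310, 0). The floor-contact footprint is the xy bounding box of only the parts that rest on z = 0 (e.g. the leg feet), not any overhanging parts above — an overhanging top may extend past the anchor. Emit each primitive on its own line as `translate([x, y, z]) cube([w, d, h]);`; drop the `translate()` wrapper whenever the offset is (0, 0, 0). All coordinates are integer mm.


translate([432, 500, 0]) cube([5410, 180, 2830]);
translate([432, 4130, 0]) cube([5410, 180, 2830]);
translate([432, 680, 0]) cube([180, 3450, 2830]);
translate([5662, 680, 0]) cube([180, 3450, 2830]);


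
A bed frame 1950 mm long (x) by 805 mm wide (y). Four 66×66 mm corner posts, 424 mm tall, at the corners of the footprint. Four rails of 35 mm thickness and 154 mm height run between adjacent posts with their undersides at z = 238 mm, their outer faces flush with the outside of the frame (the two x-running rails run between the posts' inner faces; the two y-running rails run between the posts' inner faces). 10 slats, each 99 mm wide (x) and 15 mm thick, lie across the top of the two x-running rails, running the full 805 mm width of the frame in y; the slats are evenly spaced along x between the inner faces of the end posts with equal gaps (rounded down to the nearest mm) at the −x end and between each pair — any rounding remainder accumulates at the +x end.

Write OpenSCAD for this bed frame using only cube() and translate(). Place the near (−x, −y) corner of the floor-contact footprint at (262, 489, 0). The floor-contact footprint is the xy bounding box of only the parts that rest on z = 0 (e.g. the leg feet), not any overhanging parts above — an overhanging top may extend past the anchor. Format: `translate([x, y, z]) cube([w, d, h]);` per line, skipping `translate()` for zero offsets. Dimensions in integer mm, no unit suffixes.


translate([262, 489, 0]) cube([66, 66, 424]);
translate([262, 1228, 0]) cube([66, 66, 424]);
translate([2146, 489, 0]) cube([66, 66, 424]);
translate([2146, 1228, 0]) cube([66, 66, 424]);
translate([328, 489, 238]) cube([1818, 35, 154]);
translate([328, 1259, 238]) cube([1818, 35, 154]);
translate([262, 555, 238]) cube([35, 673, 154]);
translate([2177, 555, 238]) cube([35, 673, 154]);
translate([403, 489, 392]) cube([99, 805, 15]);
translate([577, 489, 392]) cube([99, 805, 15]);
translate([751, 489, 392]) cube([99, 805, 15]);
translate([925, 489, 392]) cube([99, 805, 15]);
translate([1099, 489, 392]) cube([99, 805, 15]);
translate([1273, 489, 392]) cube([99, 805, 15]);
translate([1447, 489, 392]) cube([99, 805, 15]);
translate([1621, 489, 392]) cube([99, 805, 15]);
translate([1795, 489, 392]) cube([99, 805, 15]);
translate([1969, 489, 392]) cube([99, 805, 15]);


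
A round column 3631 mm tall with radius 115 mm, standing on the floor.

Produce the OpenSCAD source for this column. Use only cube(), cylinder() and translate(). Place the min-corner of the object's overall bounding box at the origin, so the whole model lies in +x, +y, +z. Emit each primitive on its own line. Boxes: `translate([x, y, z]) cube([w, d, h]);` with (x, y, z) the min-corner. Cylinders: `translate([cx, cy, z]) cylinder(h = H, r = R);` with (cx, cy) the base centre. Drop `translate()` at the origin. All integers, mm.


translate([115, 115, 0]) cylinder(h = 3631, r = 115);


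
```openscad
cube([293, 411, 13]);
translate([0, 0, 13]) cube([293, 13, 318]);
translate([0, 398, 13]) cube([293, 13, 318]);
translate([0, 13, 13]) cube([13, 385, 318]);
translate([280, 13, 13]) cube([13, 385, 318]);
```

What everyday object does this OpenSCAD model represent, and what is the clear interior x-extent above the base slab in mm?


An open box. The internal width is 267 mm.

A 293×411 base slab with four walls standing on it — an open box. The base is 293 mm wide and the walls are 13 mm thick, so the internal width is 293 − 2 × 13 = 267 mm.


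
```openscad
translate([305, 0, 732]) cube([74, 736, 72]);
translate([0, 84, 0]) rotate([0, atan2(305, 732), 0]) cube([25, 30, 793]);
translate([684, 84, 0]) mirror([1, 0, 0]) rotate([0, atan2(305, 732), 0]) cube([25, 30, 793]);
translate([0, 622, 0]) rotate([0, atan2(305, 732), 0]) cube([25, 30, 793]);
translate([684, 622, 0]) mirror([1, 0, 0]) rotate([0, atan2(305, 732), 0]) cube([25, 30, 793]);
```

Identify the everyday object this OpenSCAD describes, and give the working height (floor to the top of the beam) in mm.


A sawhorse. The overall height is 804 mm.

A beam across two mirrored pairs of raked legs — a sawhorse. The beam's underside is at z = 732 (matching the legs' vertical rise in atan2(305, 732)) and the beam is 72 mm tall, so its top is at 732 + 72 = 804 mm. The raked legs top out at the beam's underside, so that is the highest point.


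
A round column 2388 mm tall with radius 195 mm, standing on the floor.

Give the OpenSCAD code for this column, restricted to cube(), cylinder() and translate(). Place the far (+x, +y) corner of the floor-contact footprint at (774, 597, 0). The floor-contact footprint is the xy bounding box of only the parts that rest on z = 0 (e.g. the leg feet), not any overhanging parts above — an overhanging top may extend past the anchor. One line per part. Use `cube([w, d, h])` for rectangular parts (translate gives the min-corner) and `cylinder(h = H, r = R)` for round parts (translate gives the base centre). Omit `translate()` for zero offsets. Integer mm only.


translate([579, 402, 0]) cylinder(h = 2388, r = 195);


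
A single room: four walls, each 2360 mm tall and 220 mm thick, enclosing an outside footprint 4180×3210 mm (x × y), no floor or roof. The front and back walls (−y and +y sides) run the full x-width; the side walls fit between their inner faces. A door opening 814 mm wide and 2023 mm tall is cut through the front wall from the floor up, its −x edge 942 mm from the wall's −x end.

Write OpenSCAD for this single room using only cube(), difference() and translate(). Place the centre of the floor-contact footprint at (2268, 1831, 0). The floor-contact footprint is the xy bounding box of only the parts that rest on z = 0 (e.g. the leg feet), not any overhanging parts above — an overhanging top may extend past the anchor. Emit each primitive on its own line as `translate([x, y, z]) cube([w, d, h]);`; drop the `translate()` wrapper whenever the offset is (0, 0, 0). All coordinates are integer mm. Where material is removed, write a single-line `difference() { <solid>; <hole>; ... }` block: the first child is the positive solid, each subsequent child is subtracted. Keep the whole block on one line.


difference() { translate([178, 226, 0]) cube([4180, 220, 2360]); translate([1120, 226, 0]) cube([814, 220, 2023]); }
translate([178, 3216, 0]) cube([4180, 220, 2360]);
translate([178, 446, 0]) cube([220, 2770, 2360]);
translate([4138, 446, 0]) cube([220, 2770, 2360]);


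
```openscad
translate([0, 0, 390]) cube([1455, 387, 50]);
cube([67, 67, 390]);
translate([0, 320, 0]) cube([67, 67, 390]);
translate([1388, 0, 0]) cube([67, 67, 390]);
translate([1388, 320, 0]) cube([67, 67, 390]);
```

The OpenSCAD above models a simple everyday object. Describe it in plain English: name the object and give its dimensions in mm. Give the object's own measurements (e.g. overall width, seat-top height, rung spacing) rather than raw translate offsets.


A long wooden bench with a 1455 mm (x) × 387 mm (y) seat, 50 mm thick, its top surface 440 mm above the floor. Four 67 mm square legs at the seat corners, flush with the edges, run from z = 0 to the seat underside.


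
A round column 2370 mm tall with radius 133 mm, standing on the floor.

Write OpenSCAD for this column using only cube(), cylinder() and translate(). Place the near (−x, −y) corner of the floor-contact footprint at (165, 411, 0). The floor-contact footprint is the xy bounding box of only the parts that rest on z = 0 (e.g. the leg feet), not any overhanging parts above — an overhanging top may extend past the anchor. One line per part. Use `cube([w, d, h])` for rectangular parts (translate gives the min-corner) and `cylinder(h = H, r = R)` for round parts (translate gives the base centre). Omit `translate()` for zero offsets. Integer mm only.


translate([298, 544, 0]) cylinder(h = 2370, r = 133);


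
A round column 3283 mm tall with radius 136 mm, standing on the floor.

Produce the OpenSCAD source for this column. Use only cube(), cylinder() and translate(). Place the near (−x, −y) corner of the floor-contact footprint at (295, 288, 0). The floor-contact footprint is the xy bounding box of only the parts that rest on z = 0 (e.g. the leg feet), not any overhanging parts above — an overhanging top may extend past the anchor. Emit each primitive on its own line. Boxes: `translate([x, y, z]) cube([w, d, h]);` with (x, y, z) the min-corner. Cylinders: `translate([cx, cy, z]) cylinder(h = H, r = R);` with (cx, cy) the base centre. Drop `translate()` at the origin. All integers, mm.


translate([431, 424, 0]) cylinder(h = 3283, r = 136);


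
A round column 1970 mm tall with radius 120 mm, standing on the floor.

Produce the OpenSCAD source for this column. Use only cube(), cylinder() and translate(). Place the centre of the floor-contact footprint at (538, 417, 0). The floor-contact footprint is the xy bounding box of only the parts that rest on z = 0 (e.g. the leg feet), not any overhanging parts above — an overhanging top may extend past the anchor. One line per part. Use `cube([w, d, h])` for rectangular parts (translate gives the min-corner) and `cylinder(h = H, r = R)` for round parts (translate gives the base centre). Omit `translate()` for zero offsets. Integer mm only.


translate([538, 417, 0]) cylinder(h = 1970, r = 120);


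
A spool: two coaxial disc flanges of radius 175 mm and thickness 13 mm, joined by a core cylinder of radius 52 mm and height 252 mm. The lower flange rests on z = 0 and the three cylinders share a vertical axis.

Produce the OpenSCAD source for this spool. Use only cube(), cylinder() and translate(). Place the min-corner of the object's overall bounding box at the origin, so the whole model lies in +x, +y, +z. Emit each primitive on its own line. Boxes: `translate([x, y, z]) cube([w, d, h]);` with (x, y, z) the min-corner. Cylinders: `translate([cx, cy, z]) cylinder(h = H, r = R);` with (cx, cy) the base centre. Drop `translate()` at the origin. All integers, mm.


translate([175, 175, 0]) cylinder(h = 13, r = 175);
translate([175, 175, 13]) cylinder(h = 252, r = 52);
translate([175, 175, 265]) cylinder(h = 13, r = 175);


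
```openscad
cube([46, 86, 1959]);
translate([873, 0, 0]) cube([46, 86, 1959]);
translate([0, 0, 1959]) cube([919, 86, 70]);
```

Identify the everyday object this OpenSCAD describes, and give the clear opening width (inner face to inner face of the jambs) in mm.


A door frame. The clear opening width is 827 mm.

Two 1959 mm tall posts with a header on top — a door frame. The left jamb is 46 mm wide at x = 0; the right jamb starts at x = 873. The clear opening is 873 − 46 = 827 mm.


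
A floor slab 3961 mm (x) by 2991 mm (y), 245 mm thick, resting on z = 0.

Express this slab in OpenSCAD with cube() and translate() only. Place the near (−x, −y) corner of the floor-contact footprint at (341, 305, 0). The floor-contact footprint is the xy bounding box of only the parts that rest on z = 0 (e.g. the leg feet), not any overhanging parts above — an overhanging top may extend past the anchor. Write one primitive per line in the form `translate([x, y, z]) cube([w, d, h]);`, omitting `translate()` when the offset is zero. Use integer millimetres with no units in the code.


translate([341, 305, 0]) cube([3961, 2991, 245]);


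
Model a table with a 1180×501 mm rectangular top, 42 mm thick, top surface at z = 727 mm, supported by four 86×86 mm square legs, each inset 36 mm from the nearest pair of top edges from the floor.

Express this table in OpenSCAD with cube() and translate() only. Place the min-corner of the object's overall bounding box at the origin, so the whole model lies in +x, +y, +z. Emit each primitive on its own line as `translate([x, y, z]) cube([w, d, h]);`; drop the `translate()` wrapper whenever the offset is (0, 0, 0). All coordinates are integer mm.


translate([0, 0, 685]) cube([1180, 501, 42]);
translate([36, 36, 0]) cube([86, 86, 685]);
translate([1058, 36, 0]) cube([86, 86, 685]);
translate([36, 379, 0]) cube([86, 86, 685]);
translate([1058, 379, 0]) cube([86, 86, 685]);


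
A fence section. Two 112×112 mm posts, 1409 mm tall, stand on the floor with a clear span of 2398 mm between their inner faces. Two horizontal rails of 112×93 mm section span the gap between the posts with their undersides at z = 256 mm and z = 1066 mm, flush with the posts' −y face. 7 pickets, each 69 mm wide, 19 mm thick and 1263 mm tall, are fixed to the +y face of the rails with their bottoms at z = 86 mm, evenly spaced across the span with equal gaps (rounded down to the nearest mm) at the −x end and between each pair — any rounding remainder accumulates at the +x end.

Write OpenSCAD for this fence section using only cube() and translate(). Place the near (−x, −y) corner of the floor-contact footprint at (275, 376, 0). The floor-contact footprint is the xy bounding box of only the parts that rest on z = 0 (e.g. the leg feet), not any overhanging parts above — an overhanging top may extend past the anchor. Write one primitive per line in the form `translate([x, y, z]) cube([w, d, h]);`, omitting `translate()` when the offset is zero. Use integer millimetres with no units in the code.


translate([275, 376, 0]) cube([112, 112, 1409]);
translate([2785, 376, 0]) cube([112, 112, 1409]);
translate([387, 376, 256]) cube([2398, 112, 93]);
translate([387, 376, 1066]) cube([2398, 112, 93]);
translate([626, 488, 86]) cube([69, 19, 1263]);
translate([934, 488, 86]) cube([69, 19, 1263]);
translate([1242, 488, 86]) cube([69, 19, 1263]);
translate([1550, 488, 86]) cube([69, 19, 1263]);
translate([1858, 488, 86]) cube([69, 19, 1263]);
translate([2166, 488, 86]) cube([69, 19, 1263]);
translate([2474, 488, 86]) cube([69, 19, 1263]);


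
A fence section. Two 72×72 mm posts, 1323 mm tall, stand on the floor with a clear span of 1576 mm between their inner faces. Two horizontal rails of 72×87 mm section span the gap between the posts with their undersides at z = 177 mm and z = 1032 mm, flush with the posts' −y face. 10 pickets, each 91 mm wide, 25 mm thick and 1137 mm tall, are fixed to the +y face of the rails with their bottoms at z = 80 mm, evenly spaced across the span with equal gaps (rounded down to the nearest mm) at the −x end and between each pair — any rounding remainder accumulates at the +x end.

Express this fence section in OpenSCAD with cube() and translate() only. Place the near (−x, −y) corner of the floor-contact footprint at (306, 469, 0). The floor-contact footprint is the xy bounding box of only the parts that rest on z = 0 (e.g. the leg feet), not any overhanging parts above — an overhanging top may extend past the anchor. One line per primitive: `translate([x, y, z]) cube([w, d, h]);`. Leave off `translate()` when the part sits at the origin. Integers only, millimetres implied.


translate([306, 469, 0]) cube([72, 72, 1323]);
translate([1954, 469, 0]) cube([72, 72, 1323]);
translate([378, 469, 177]) cube([1576, 72, 87]);
translate([378, 469, 1032]) cube([1576, 72, 87]);
translate([438, 541, 80]) cube([91, 25, 1137]);
translate([589, 541, 80]) cube([91, 25, 1137]);
translate([740, 541, 80]) cube([91, 25, 1137]);
translate([891, 541, 80]) cube([91, 25, 1137]);
translate([1042, 541, 80]) cube([91, 25, 1137]);
translate([1193, 541, 80]) cube([91, 25, 1137]);
translate([1344, 541, 80]) cube([91, 25, 1137]);
translate([1495, 541, 80]) cube([91, 25, 1137]);
translate([1646, 541, 80]) cube([91, 25, 1137]);
translate([1797, 541, 80]) cube([91, 25, 1137]);


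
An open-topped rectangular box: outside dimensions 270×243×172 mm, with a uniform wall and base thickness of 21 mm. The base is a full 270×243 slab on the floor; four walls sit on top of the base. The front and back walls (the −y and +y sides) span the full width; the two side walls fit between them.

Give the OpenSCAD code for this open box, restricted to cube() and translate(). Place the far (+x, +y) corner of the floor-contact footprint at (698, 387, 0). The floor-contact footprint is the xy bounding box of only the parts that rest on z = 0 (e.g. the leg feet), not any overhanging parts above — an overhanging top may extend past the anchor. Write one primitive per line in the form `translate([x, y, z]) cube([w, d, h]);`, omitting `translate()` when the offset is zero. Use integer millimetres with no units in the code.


translate([428, 144, 0]) cube([270, 243, 21]);
translate([428, 144, 21]) cube([270, 21, 151]);
translate([428, 366, 21]) cube([270, 21, 151]);
translate([428, 165, 21]) cube([21, 201, 151]);
translate([677, 165, 21]) cube([21, 201, 151]);


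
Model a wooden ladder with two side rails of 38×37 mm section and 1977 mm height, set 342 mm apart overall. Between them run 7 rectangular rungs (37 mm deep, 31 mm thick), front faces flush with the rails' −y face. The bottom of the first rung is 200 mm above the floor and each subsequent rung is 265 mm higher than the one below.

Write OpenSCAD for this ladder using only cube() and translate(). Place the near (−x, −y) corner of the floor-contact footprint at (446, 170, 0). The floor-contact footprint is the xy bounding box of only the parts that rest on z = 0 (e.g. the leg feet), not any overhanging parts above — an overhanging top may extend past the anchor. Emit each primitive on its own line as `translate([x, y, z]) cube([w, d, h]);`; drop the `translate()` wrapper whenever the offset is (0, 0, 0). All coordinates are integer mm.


translate([446, 170, 0]) cube([38, 37, 1977]);
translate([750, 170, 0]) cube([38, 37, 1977]);
translate([484, 170, 200]) cube([266, 37, 31]);
translate([484, 170, 465]) cube([266, 37, 31]);
translate([484, 170, 730]) cube([266, 37, 31]);
translate([484, 170, 995]) cube([266, 37, 31]);
translate([484, 170, 1260]) cube([266, 37, 31]);
translate([484, 170, 1525]) cube([266, 37, 31]);
translate([484, 170, 1790]) cube([266, 37, 31]);


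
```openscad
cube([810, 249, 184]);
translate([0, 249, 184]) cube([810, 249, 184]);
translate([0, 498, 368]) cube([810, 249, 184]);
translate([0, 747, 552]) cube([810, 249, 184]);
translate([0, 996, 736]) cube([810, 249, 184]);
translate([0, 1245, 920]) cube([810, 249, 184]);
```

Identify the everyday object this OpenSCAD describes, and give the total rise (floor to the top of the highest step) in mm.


A staircase. The total rise is 1104 mm.

6 identical blocks, each offset up and back from the previous — a staircase. Each step is 184 mm tall and there are 6 of them, so the total rise is 6 × 184 = 1104 mm.


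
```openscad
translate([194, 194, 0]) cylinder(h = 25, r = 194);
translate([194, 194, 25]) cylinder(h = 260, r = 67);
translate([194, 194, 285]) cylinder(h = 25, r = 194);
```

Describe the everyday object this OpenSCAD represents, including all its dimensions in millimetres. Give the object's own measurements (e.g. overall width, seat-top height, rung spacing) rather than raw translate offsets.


A spool: two coaxial disc flanges of radius 194 mm and thickness 25 mm, joined by a core cylinder of radius 67 mm and height 260 mm. The lower flange rests on z = 0 and the three cylinders share a vertical axis.


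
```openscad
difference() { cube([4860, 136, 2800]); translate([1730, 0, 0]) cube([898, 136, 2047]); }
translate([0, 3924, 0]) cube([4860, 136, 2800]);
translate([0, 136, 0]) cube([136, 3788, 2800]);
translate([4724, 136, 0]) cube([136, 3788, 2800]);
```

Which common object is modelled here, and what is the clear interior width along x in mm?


A single room. The interior width is 4588 mm.

Four walls enclosing a rectangle with a door in the front wall — a room. Outside width 4860 minus two 136 mm walls gives 4588 mm.


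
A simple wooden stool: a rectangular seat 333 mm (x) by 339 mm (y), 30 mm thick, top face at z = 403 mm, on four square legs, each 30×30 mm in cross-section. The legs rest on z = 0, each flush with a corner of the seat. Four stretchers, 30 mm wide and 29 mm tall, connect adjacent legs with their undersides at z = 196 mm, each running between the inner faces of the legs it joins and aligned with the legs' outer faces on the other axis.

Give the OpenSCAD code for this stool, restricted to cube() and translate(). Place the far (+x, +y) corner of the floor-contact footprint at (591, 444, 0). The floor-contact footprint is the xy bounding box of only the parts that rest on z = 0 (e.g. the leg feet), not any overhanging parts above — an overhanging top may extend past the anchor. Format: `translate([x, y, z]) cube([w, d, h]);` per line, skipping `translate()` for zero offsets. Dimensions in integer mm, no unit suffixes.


// leg_h = 403 - 30 = 373
// stretcher span = 333 - 2*30 = 273
translate([258, 105, 373]) cube([333, 339, 30]);
translate([258, 105, 0]) cube([30, 30, 373]);
translate([561, 105, 0]) cube([30, 30, 373]);
translate([258, 414, 0]) cube([30, 30, 373]);
translate([561, 414, 0]) cube([30, 30, 373]);
translate([288, 105, 196]) cube([273, 30, 29]);
translate([288, 414, 196]) cube([273, 30, 29]);
translate([258, 135, 196]) cube([30, 279, 29]);
translate([561, 135, 196]) cube([30, 279, 29]);


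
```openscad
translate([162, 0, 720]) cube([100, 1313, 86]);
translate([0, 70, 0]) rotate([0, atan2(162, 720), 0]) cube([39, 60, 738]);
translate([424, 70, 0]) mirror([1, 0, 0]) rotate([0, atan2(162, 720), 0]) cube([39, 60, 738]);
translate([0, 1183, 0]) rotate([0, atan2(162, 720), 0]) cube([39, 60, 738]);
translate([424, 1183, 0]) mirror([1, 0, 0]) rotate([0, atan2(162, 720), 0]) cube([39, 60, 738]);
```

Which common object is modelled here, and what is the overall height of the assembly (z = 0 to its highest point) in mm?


A sawhorse. The overall height is 806 mm.

A beam across two mirrored pairs of raked legs — a sawhorse. The beam's underside is at z = 720 (matching the legs' vertical rise in atan2(162, 720)) and the beam is 86 mm tall, so its top is at 720 + 86 = 806 mm. The raked legs top out at the beam's underside, so that is the highest point.


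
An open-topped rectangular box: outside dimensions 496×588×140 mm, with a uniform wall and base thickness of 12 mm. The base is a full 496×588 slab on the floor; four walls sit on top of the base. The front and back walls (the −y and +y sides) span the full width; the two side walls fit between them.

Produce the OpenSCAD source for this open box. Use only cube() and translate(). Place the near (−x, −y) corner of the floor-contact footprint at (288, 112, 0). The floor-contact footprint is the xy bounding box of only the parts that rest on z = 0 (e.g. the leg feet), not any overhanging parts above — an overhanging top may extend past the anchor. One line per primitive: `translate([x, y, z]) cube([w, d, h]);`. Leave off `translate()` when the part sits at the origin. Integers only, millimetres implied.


translate([288, 112, 0]) cube([496, 588, 12]);
translate([288, 112, 12]) cube([496, 12, 128]);
translate([288, 688, 12]) cube([496, 12, 128]);
translate([288, 124, 12]) cube([12, 564, 128]);
translate([772, 124, 12]) cube([12, 564, 128]);


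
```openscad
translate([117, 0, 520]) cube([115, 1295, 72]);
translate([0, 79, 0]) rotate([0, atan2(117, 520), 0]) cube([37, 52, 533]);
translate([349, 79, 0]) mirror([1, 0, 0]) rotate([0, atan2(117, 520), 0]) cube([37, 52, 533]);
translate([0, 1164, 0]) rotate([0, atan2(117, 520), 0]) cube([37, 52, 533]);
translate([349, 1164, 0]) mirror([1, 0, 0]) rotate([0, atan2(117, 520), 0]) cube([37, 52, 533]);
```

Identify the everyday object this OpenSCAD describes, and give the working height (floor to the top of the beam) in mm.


A sawhorse. The overall height is 592 mm.

A beam across two mirrored pairs of raked legs — a sawhorse. The beam's underside is at z = 520 (matching the legs' vertical rise in atan2(117, 520)) and the beam is 72 mm tall, so its top is at 520 + 72 = 592 mm. The raked legs top out at the beam's underside, so that is the highest point.


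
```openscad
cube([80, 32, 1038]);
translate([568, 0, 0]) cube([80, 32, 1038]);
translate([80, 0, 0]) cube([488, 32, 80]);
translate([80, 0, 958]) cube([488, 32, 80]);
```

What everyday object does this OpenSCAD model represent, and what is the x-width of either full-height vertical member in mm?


A picture frame. The border width is 80 mm.

Four thin pieces enclosing a rectangular opening — a picture frame. The two full-height stiles are 1038 mm tall; the top rail sits at z = 958 and is 80 mm tall, so the border above the opening is 1038 − 958 = 80 mm, matching the stile x-width.


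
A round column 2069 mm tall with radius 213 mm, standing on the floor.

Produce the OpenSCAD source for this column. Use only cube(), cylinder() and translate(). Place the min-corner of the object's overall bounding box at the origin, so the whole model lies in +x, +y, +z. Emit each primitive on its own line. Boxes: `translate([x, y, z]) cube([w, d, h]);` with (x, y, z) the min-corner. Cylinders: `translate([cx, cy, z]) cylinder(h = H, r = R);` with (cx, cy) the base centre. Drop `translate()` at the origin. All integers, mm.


translate([213, 213, 0]) cylinder(h = 2069, r = 213);


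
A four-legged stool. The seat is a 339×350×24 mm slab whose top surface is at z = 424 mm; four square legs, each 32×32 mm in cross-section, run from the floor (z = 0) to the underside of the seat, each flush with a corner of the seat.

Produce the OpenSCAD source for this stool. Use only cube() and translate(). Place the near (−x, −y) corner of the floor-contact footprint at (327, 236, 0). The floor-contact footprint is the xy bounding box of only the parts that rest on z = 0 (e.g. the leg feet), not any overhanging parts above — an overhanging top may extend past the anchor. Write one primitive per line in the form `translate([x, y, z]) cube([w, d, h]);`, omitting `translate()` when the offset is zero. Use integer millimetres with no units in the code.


translate([327, 236, 400]) cube([339, 350, 24]);
translate([327, 236, 0]) cube([32, 32, 400]);
translate([634, 236, 0]) cube([32, 32, 400]);
translate([327, 554, 0]) cube([32, 32, 400]);
translate([634, 554, 0]) cube([32, 32, 400]);


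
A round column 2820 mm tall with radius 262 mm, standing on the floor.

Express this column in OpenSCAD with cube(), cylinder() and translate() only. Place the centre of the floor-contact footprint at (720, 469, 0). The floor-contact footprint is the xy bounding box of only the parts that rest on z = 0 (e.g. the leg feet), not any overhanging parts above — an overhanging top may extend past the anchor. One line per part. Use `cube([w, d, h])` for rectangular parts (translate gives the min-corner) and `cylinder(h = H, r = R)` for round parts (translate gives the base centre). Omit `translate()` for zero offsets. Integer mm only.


translate([720, 469, 0]) cylinder(h = 2820, r = 262);


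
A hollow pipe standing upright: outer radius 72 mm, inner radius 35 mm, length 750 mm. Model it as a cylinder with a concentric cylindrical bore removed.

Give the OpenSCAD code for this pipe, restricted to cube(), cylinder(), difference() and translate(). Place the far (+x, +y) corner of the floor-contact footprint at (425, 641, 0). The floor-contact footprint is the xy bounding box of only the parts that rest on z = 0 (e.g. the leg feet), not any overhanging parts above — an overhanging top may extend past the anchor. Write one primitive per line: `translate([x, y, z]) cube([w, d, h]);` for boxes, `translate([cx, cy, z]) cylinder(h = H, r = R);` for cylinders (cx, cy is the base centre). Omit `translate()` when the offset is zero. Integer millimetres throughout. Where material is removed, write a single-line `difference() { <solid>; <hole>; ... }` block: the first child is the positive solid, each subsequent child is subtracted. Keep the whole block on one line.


difference() { translate([353, 569, 0]) cylinder(h = 750, r = 72); translate([353, 569, 0]) cylinder(h = 750, r = 35); }


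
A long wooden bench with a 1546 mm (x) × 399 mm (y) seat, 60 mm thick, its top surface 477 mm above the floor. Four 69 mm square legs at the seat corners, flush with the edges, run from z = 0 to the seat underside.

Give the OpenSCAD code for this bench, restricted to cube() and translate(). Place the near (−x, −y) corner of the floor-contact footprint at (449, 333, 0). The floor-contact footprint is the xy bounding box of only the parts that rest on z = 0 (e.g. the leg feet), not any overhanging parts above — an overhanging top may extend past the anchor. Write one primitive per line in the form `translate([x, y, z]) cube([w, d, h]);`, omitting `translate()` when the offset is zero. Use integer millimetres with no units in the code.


translate([449, 333, 417]) cube([1546, 399, 60]);
translate([449, 333, 0]) cube([69, 69, 417]);
translate([449, 663, 0]) cube([69, 69, 417]);
translate([1926, 333, 0]) cube([69, 69, 417]);
translate([1926, 663, 0]) cube([69, 69, 417]);


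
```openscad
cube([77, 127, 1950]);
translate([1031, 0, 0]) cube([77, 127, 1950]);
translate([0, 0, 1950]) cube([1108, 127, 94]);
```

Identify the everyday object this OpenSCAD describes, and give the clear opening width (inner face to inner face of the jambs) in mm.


A door frame. The clear opening width is 954 mm.

Two 1950 mm tall posts with a header on top — a door frame. The left jamb is 77 mm wide at x = 0; the right jamb starts at x = 1031. The clear opening is 1031 − 77 = 954 mm.


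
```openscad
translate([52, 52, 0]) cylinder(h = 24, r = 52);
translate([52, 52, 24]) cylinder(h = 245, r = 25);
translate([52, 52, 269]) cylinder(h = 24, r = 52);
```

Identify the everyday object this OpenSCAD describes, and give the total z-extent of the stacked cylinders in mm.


A spool. The overall height is 293 mm.

Three coaxial cylinders, large–small–large — a spool. Two 24 mm flanges and a 245 mm core give 24 + 245 + 24 = 293 mm.


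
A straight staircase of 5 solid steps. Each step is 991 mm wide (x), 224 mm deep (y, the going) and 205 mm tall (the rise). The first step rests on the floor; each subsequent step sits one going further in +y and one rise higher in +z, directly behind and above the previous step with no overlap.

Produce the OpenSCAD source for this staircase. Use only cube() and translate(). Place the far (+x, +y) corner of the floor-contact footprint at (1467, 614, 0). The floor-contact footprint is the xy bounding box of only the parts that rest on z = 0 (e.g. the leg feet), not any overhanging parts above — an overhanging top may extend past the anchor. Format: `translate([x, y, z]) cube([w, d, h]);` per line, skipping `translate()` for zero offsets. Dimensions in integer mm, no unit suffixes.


translate([476, 390, 0]) cube([991, 224, 205]);
translate([476, 614, 205]) cube([991, 224, 205]);
translate([476, 838, 410]) cube([991, 224, 205]);
translate([476, 1062, 615]) cube([991, 224, 205]);
translate([476, 1286, 820]) cube([991, 224, 205]);


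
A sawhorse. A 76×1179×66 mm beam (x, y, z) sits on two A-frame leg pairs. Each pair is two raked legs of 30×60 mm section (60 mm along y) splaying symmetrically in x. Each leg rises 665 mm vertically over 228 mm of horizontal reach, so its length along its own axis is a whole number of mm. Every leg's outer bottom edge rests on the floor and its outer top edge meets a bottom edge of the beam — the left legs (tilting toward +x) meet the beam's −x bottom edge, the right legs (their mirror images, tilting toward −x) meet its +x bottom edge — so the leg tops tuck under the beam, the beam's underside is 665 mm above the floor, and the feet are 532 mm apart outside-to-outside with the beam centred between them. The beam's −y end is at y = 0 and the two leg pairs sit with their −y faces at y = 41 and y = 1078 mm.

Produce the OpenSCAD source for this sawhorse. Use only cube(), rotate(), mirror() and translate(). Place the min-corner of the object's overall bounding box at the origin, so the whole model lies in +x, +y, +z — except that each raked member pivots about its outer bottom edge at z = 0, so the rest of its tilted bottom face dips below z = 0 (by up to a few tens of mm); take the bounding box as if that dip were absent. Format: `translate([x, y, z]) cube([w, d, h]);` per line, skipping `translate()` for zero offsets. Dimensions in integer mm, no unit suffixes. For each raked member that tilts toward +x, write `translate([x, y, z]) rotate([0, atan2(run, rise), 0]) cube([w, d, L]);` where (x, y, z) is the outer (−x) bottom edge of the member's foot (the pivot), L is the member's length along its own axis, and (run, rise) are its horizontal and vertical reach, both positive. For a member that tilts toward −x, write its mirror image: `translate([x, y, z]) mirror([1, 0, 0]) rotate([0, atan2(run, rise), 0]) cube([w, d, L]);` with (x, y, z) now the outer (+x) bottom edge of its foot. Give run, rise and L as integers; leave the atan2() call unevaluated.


// leg length = √(228² + 665²) = 703
// right-leg outer foot x = 2·228 + 76 = 532
// beam min-corner = (228, 0, 665)
translate([228, 0, 665]) cube([76, 1179, 66]);
translate([0, 41, 0]) rotate([0, atan2(228, 665), 0]) cube([30, 60, 703]);
translate([532, 41, 0]) mirror([1, 0, 0]) rotate([0, atan2(228, 665), 0]) cube([30, 60, 703]);
translate([0, 1078, 0]) rotate([0, atan2(228, 665), 0]) cube([30, 60, 703]);
translate([532, 1078, 0]) mirror([1, 0, 0]) rotate([0, atan2(228, 665), 0]) cube([30, 60, 703]);
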